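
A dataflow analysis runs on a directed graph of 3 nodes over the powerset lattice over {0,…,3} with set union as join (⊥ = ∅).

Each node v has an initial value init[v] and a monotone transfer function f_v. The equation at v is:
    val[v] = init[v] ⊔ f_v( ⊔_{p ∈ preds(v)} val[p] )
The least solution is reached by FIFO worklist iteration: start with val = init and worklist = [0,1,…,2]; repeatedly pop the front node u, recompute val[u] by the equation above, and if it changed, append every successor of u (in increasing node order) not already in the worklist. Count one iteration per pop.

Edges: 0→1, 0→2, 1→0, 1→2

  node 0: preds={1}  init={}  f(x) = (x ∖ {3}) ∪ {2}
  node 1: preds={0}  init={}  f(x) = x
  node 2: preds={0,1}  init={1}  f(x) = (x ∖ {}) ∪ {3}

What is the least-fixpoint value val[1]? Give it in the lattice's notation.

{2}

Trace (4 dequeues):
  [1] u=0 | in {} | out {2} | prev {} | push {}
  [2] u=1 | in {2} | out {2} | prev {} | push {0}
  [3] u=2 | in {2} | out {1,2,3} | prev {1} | push {}
  [4] u=0 | in {2} | out {2} | ==

Converged values:
  [0] {2}
  [1] {2}
  [2] {1,2,3}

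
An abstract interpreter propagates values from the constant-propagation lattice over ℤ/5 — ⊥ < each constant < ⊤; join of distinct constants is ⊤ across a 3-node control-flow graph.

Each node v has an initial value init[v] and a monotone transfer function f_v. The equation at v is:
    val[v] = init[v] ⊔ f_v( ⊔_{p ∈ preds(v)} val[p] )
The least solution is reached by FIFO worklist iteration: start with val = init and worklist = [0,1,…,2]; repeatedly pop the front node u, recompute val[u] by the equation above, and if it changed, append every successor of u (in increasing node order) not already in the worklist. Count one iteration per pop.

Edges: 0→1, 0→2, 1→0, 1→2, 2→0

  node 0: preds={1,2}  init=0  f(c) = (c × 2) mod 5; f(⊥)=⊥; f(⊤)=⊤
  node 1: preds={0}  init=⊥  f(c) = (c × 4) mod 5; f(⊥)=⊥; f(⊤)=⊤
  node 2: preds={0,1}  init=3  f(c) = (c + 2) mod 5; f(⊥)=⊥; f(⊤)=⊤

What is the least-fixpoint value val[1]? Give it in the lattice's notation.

Trace (4 dequeues):
  [1] u=0 | in 3 | out ⊤ | prev 0 | push {}
  [2] u=1 | in ⊤ | out ⊤ | prev ⊥ | push {0}
  [3] u=2 | in ⊤ | out ⊤ | prev 3 | push {}
  [4] u=0 | in ⊤ | out ⊤ | ==

Converged values:
  [0] ⊤
  [1] ⊤
  [2] ⊤

⊤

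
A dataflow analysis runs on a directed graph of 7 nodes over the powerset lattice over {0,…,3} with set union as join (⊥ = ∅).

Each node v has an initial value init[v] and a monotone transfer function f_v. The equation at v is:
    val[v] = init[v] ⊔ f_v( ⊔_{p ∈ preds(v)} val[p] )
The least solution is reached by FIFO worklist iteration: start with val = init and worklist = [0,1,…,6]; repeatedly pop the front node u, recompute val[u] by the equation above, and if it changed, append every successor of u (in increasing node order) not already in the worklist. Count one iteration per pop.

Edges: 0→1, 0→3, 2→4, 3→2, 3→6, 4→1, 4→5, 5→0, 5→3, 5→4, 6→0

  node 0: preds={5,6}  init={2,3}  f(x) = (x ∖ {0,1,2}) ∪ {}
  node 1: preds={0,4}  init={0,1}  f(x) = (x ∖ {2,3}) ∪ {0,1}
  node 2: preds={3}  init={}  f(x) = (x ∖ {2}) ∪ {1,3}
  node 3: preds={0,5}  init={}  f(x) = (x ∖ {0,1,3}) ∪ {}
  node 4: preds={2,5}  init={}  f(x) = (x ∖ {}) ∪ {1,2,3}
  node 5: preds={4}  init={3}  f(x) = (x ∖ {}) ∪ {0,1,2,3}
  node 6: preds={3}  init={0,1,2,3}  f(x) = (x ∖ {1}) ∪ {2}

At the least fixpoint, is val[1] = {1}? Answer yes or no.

Worklist (14 pops):
  #1 pop 0: in={0,1,2,3} → {2,3} (no change)
  #2 pop 1: in={2,3} → {0,1} (no change)
  #3 pop 2: in={} → {1,3} (was {}); enqueue []
  #4 pop 3: in={2,3} → {2} (was {}); enqueue [2]
  #5 pop 4: in={1,3} → {1,2,3} (was {}); enqueue [1]
  #6 pop 5: in={1,2,3} → {0,1,2,3} (was {3}); enqueue [0,3,4]
  #7 pop 6: in={2} → {0,1,2,3} (no change)
  #8 pop 2: in={2} → {1,3} (no change)
  #9 pop 1: in={1,2,3} → {0,1} (no change)
  #10 pop 0: in={0,1,2,3} → {2,3} (no change)
  #11 pop 3: in={0,1,2,3} → {2} (no change)
  #12 pop 4: in={0,1,2,3} → {0,1,2,3} (was {1,2,3}); enqueue [1,5]
  #13 pop 1: in={0,1,2,3} → {0,1} (no change)
  #14 pop 5: in={0,1,2,3} → {0,1,2,3} (no change)

Fixpoint:
  val[0] = {2,3}
  val[1] = {0,1}
  val[2] = {1,3}
  val[3] = {2}
  val[4] = {0,1,2,3}
  val[5] = {0,1,2,3}
  val[6] = {0,1,2,3}

no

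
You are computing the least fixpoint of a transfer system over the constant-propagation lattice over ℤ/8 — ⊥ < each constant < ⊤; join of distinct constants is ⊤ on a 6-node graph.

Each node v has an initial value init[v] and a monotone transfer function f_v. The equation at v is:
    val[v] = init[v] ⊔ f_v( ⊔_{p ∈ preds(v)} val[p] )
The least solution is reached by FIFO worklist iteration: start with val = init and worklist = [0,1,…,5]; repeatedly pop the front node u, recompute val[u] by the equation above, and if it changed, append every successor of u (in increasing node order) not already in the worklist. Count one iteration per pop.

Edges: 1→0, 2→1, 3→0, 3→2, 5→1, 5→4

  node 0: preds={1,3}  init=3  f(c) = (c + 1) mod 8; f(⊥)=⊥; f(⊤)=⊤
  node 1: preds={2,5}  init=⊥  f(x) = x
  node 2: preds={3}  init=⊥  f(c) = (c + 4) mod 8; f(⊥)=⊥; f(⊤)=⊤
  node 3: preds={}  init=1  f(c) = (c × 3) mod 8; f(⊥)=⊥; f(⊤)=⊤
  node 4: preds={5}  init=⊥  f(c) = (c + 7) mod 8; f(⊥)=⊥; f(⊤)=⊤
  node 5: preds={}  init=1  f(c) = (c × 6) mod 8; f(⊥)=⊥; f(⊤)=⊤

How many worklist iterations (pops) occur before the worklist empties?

9

Trace (9 dequeues):
  [1] u=0 | in 1 | out ⊤ | prev 3 | push {}
  [2] u=1 | in 1 | out 1 | prev ⊥ | push {0}
  [3] u=2 | in 1 | out 5 | prev ⊥ | push {1}
  [4] u=3 | in ⊥ | out 1 | ==
  [5] u=4 | in 1 | out 0 | prev ⊥ | push {}
  [6] u=5 | in ⊥ | out 1 | ==
  [7] u=0 | in 1 | out ⊤ | ==
  [8] u=1 | in ⊤ | out ⊤ | prev 1 | push {0}
  [9] u=0 | in ⊤ | out ⊤ | ==

Converged values:
  [0] ⊤
  [1] ⊤
  [2] 5
  [3] 1
  [4] 0
  [5] 1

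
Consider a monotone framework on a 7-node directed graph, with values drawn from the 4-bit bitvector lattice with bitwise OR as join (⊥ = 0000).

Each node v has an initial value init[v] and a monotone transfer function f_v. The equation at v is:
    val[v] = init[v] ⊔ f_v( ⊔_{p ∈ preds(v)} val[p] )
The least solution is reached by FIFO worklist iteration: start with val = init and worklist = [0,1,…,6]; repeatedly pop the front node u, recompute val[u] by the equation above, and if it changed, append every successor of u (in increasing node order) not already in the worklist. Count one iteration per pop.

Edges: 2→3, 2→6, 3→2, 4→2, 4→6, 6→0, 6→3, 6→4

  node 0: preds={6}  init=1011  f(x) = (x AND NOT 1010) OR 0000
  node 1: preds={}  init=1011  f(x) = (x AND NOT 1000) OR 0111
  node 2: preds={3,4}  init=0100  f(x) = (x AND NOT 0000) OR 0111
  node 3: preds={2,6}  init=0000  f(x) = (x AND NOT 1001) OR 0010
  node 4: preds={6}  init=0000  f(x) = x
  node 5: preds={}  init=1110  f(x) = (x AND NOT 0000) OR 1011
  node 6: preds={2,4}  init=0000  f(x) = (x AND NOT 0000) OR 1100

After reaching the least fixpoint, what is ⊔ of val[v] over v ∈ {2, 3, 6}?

1111

Iteration log — 14 steps:
  step 1. node 0  ⊔preds=0000  new=1011  stable
  step 2. node 1  ⊔preds=0000  new=1111  old=1011  +wl: 
  step 3. node 2  ⊔preds=0000  new=0111  old=0100  +wl: 
  step 4. node 3  ⊔preds=0111  new=0110  old=0000  +wl: 2
  step 5. node 4  ⊔preds=0000  new=0000  stable
  step 6. node 5  ⊔preds=0000  new=1111  old=1110  +wl: 
  step 7. node 6  ⊔preds=0111  new=1111  old=0000  +wl: 0,3,4
  step 8. node 2  ⊔preds=0110  new=0111  stable
  step 9. node 0  ⊔preds=1111  new=1111  old=1011  +wl: 
  step 10. node 3  ⊔preds=1111  new=0110  stable
  step 11. node 4  ⊔preds=1111  new=1111  old=0000  +wl: 2,6
  step 12. node 2  ⊔preds=1111  new=1111  old=0111  +wl: 3
  step 13. node 6  ⊔preds=1111  new=1111  stable
  step 14. node 3  ⊔preds=1111  new=0110  stable

Least fixpoint reached:
  node 0: 1111
  node 1: 1111
  node 2: 1111
  node 3: 0110
  node 4: 1111
  node 5: 1111
  node 6: 1111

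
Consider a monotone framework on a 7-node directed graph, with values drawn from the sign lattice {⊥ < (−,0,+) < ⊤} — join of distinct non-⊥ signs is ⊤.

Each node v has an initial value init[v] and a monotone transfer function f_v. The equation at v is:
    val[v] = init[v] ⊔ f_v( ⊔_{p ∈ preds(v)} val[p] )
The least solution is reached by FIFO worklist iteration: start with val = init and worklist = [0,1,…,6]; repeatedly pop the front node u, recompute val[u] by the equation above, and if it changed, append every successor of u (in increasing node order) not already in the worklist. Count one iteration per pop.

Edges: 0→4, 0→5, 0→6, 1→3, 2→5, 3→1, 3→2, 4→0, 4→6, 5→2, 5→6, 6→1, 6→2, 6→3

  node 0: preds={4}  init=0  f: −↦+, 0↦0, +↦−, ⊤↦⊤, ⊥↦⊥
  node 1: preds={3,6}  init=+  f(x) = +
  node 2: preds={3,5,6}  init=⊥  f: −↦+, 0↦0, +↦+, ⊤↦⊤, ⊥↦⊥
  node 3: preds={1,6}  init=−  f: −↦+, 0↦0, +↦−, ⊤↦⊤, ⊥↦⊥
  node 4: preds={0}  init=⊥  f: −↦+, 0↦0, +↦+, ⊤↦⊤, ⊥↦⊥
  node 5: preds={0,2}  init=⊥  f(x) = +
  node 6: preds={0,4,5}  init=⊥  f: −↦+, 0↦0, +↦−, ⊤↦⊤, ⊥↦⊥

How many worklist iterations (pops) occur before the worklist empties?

Trace (14 dequeues):
  [1] u=0 | in ⊥ | out 0 | ==
  [2] u=1 | in − | out + | ==
  [3] u=2 | in − | out + | prev ⊥ | push {}
  [4] u=3 | in + | out − | ==
  [5] u=4 | in 0 | out 0 | prev ⊥ | push {0}
  [6] u=5 | in ⊤ | out + | prev ⊥ | push {2}
  [7] u=6 | in ⊤ | out ⊤ | prev ⊥ | push {1,3}
  [8] u=0 | in 0 | out 0 | ==
  [9] u=2 | in ⊤ | out ⊤ | prev + | push {5}
  [10] u=1 | in ⊤ | out + | ==
  [11] u=3 | in ⊤ | out ⊤ | prev − | push {1,2}
  [12] u=5 | in ⊤ | out + | ==
  [13] u=1 | in ⊤ | out + | ==
  [14] u=2 | in ⊤ | out ⊤ | ==

Converged values:
  [0] 0
  [1] +
  [2] ⊤
  [3] ⊤
  [4] 0
  [5] +
  [6] ⊤

14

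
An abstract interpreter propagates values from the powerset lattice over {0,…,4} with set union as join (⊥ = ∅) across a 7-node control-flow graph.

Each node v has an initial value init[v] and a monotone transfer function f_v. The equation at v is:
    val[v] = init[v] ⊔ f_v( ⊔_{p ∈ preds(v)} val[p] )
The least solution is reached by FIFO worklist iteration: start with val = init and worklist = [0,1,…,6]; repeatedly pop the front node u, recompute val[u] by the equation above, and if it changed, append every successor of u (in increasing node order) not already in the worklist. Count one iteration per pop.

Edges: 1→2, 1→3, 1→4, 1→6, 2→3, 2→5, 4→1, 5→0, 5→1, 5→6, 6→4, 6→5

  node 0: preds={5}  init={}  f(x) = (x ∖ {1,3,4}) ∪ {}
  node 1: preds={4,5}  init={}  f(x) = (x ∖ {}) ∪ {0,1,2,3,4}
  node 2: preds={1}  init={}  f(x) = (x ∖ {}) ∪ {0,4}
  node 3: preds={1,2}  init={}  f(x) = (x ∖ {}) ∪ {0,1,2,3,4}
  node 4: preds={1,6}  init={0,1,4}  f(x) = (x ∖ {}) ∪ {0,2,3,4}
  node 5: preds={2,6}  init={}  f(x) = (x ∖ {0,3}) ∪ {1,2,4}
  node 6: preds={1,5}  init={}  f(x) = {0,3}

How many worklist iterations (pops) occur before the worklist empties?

11

Iteration log — 11 steps:
  step 1. node 0  ⊔preds={}  new={}  stable
  step 2. node 1  ⊔preds={0,1,4}  new={0,1,2,3,4}  old={}  +wl: 
  step 3. node 2  ⊔preds={0,1,2,3,4}  new={0,1,2,3,4}  old={}  +wl: 
  step 4. node 3  ⊔preds={0,1,2,3,4}  new={0,1,2,3,4}  old={}  +wl: 
  step 5. node 4  ⊔preds={0,1,2,3,4}  new={0,1,2,3,4}  old={0,1,4}  +wl: 1
  step 6. node 5  ⊔preds={0,1,2,3,4}  new={1,2,4}  old={}  +wl: 0
  step 7. node 6  ⊔preds={0,1,2,3,4}  new={0,3}  old={}  +wl: 4,5
  step 8. node 1  ⊔preds={0,1,2,3,4}  new={0,1,2,3,4}  stable
  step 9. node 0  ⊔preds={1,2,4}  new={2}  old={}  +wl: 
  step 10. node 4  ⊔preds={0,1,2,3,4}  new={0,1,2,3,4}  stable
  step 11. node 5  ⊔preds={0,1,2,3,4}  new={1,2,4}  stable

Least fixpoint reached:
  node 0: {2}
  node 1: {0,1,2,3,4}
  node 2: {0,1,2,3,4}
  node 3: {0,1,2,3,4}
  node 4: {0,1,2,3,4}
  node 5: {1,2,4}
  node 6: {0,3}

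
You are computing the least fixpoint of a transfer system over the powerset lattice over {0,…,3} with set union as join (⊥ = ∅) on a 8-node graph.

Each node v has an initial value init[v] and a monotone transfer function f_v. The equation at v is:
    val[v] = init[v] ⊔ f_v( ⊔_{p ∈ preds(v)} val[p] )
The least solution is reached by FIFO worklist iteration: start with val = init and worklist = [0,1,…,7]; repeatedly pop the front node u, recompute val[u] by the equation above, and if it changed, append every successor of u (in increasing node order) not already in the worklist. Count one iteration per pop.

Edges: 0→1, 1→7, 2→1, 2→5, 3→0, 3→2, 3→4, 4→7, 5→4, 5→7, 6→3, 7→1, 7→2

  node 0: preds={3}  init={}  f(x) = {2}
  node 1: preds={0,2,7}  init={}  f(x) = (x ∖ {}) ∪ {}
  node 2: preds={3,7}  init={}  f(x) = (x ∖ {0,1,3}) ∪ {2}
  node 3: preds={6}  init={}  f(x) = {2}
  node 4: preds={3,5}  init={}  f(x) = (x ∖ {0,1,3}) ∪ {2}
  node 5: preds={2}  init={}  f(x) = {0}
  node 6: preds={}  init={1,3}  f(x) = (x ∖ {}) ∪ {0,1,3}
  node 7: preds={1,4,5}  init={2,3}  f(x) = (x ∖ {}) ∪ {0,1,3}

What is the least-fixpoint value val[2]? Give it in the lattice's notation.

Iteration log — 14 steps:
  step 1. node 0  ⊔preds={}  new={2}  old={}  +wl: 
  step 2. node 1  ⊔preds={2,3}  new={2,3}  old={}  +wl: 
  step 3. node 2  ⊔preds={2,3}  new={2}  old={}  +wl: 1
  step 4. node 3  ⊔preds={1,3}  new={2}  old={}  +wl: 0,2
  step 5. node 4  ⊔preds={2}  new={2}  old={}  +wl: 
  step 6. node 5  ⊔preds={2}  new={0}  old={}  +wl: 4
  step 7. node 6  ⊔preds={}  new={0,1,3}  old={1,3}  +wl: 3
  step 8. node 7  ⊔preds={0,2,3}  new={0,1,2,3}  old={2,3}  +wl: 
  step 9. node 1  ⊔preds={0,1,2,3}  new={0,1,2,3}  old={2,3}  +wl: 7
  step 10. node 0  ⊔preds={2}  new={2}  stable
  step 11. node 2  ⊔preds={0,1,2,3}  new={2}  stable
  step 12. node 4  ⊔preds={0,2}  new={2}  stable
  step 13. node 3  ⊔preds={0,1,3}  new={2}  stable
  step 14. node 7  ⊔preds={0,1,2,3}  new={0,1,2,3}  stable

Least fixpoint reached:
  node 0: {2}
  node 1: {0,1,2,3}
  node 2: {2}
  node 3: {2}
  node 4: {2}
  node 5: {0}
  node 6: {0,1,3}
  node 7: {0,1,2,3}

{2}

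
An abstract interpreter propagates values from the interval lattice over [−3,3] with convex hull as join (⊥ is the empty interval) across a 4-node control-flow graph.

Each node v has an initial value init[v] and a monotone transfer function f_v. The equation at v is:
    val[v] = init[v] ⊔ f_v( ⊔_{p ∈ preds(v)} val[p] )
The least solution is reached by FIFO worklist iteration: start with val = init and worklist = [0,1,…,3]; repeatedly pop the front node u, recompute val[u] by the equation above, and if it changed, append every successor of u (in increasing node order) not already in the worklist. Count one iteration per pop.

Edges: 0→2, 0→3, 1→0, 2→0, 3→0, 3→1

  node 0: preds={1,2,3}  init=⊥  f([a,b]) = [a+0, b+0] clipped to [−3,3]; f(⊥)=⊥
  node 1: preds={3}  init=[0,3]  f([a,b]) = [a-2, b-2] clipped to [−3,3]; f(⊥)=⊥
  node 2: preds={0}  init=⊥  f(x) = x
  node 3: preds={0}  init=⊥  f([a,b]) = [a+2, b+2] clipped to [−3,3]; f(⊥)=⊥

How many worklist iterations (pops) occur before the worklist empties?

6

Iteration log — 6 steps:
  step 1. node 0  ⊔preds=[0,3]  new=[0,3]  old=⊥  +wl: 
  step 2. node 1  ⊔preds=⊥  new=[0,3]  stable
  step 3. node 2  ⊔preds=[0,3]  new=[0,3]  old=⊥  +wl: 0
  step 4. node 3  ⊔preds=[0,3]  new=[2,3]  old=⊥  +wl: 1
  step 5. node 0  ⊔preds=[0,3]  new=[0,3]  stable
  step 6. node 1  ⊔preds=[2,3]  new=[0,3]  stable

Least fixpoint reached:
  node 0: [0,3]
  node 1: [0,3]
  node 2: [0,3]
  node 3: [2,3]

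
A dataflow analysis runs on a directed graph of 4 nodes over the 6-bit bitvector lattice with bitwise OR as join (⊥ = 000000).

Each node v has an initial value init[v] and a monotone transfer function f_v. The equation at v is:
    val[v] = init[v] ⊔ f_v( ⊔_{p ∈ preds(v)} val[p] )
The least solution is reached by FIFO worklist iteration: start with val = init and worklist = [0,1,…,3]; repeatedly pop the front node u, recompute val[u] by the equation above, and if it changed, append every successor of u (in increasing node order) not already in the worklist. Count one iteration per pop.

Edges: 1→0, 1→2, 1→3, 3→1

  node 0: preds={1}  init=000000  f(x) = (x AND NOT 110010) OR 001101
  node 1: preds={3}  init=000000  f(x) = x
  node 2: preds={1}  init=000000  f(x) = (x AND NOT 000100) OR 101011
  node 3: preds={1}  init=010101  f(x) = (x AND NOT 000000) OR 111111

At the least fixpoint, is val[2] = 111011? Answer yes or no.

yes

Iteration log — 9 steps:
  step 1. node 0  ⊔preds=000000  new=001101  old=000000  +wl: 
  step 2. node 1  ⊔preds=010101  new=010101  old=000000  +wl: 0
  step 3. node 2  ⊔preds=010101  new=111011  old=000000  +wl: 
  step 4. node 3  ⊔preds=010101  new=111111  old=010101  +wl: 1
  step 5. node 0  ⊔preds=010101  new=001101  stable
  step 6. node 1  ⊔preds=111111  new=111111  old=010101  +wl: 0,2,3
  step 7. node 0  ⊔preds=111111  new=001101  stable
  step 8. node 2  ⊔preds=111111  new=111011  stable
  step 9. node 3  ⊔preds=111111  new=111111  stable

Least fixpoint reached:
  node 0: 001101
  node 1: 111111
  node 2: 111011
  node 3: 111111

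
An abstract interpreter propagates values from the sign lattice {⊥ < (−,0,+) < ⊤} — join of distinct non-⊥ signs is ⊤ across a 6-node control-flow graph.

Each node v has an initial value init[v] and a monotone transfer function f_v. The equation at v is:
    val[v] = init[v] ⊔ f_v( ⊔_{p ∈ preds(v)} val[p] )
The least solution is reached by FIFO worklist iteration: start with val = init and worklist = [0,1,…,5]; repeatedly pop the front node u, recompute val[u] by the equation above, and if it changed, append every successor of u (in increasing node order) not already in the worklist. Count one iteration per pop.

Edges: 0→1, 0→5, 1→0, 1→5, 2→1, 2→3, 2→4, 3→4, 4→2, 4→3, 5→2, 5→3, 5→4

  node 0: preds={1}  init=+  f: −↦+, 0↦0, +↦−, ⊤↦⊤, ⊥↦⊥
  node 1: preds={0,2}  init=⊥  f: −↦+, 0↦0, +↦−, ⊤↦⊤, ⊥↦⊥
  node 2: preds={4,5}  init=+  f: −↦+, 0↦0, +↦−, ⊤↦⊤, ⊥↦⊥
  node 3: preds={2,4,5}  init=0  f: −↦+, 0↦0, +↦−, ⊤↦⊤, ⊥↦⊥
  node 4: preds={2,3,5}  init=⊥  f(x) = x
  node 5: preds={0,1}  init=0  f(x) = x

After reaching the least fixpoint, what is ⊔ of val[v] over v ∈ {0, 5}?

Iteration log — 14 steps:
  step 1. node 0  ⊔preds=⊥  new=+  stable
  step 2. node 1  ⊔preds=+  new=−  old=⊥  +wl: 0
  step 3. node 2  ⊔preds=0  new=⊤  old=+  +wl: 1
  step 4. node 3  ⊔preds=⊤  new=⊤  old=0  +wl: 
  step 5. node 4  ⊔preds=⊤  new=⊤  old=⊥  +wl: 2,3
  step 6. node 5  ⊔preds=⊤  new=⊤  old=0  +wl: 4
  step 7. node 0  ⊔preds=−  new=+  stable
  step 8. node 1  ⊔preds=⊤  new=⊤  old=−  +wl: 0,5
  step 9. node 2  ⊔preds=⊤  new=⊤  stable
  step 10. node 3  ⊔preds=⊤  new=⊤  stable
  step 11. node 4  ⊔preds=⊤  new=⊤  stable
  step 12. node 0  ⊔preds=⊤  new=⊤  old=+  +wl: 1
  step 13. node 5  ⊔preds=⊤  new=⊤  stable
  step 14. node 1  ⊔preds=⊤  new=⊤  stable

Least fixpoint reached:
  node 0: ⊤
  node 1: ⊤
  node 2: ⊤
  node 3: ⊤
  node 4: ⊤
  node 5: ⊤

⊤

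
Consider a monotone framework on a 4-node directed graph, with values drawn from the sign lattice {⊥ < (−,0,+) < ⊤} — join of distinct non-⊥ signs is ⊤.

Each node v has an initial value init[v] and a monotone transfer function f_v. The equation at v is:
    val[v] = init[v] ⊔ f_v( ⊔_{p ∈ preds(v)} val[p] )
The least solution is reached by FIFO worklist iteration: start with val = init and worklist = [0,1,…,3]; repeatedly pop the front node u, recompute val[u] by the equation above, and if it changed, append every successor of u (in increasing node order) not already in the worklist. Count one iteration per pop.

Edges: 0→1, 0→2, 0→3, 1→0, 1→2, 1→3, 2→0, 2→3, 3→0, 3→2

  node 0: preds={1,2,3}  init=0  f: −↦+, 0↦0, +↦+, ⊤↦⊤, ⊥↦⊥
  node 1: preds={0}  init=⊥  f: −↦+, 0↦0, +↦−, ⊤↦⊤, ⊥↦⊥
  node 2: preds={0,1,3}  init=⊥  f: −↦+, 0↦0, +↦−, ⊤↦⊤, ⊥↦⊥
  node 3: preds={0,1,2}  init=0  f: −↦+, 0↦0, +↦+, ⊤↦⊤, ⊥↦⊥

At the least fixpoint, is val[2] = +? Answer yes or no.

Worklist (5 pops):
  #1 pop 0: in=0 → 0 (no change)
  #2 pop 1: in=0 → 0 (was ⊥); enqueue [0]
  #3 pop 2: in=0 → 0 (was ⊥); enqueue []
  #4 pop 3: in=0 → 0 (no change)
  #5 pop 0: in=0 → 0 (no change)

Fixpoint:
  val[0] = 0
  val[1] = 0
  val[2] = 0
  val[3] = 0

no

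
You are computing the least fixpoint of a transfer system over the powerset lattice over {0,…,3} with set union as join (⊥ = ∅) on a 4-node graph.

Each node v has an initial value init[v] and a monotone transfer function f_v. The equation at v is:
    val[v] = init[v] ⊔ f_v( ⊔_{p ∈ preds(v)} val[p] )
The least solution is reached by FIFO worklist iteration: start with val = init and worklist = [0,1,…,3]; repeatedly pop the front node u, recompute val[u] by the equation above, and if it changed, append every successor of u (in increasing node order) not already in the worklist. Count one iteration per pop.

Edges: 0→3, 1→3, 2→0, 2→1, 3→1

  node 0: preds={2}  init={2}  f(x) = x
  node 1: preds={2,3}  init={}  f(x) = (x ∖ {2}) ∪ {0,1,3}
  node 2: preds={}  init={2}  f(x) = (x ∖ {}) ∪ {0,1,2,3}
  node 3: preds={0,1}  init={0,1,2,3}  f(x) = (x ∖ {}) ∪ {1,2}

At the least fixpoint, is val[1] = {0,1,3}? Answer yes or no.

Trace (7 dequeues):
  [1] u=0 | in {2} | out {2} | ==
  [2] u=1 | in {0,1,2,3} | out {0,1,3} | prev {} | push {}
  [3] u=2 | in {} | out {0,1,2,3} | prev {2} | push {0,1}
  [4] u=3 | in {0,1,2,3} | out {0,1,2,3} | ==
  [5] u=0 | in {0,1,2,3} | out {0,1,2,3} | prev {2} | push {3}
  [6] u=1 | in {0,1,2,3} | out {0,1,3} | ==
  [7] u=3 | in {0,1,2,3} | out {0,1,2,3} | ==

Converged values:
  [0] {0,1,2,3}
  [1] {0,1,3}
  [2] {0,1,2,3}
  [3] {0,1,2,3}

yes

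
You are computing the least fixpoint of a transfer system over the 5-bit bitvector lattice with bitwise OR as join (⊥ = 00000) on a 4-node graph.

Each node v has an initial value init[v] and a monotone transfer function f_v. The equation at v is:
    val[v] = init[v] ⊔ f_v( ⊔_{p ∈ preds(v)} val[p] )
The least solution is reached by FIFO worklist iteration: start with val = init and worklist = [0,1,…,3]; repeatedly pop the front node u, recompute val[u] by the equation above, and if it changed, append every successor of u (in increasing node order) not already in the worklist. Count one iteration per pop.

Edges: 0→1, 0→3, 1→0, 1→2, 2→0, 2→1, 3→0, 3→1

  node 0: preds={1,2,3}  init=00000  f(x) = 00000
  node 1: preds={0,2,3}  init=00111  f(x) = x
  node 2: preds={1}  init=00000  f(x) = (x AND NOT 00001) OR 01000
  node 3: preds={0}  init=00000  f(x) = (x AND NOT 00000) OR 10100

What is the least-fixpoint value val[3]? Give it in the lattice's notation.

10100

Trace (10 dequeues):
  [1] u=0 | in 00111 | out 00000 | ==
  [2] u=1 | in 00000 | out 00111 | ==
  [3] u=2 | in 00111 | out 01110 | prev 00000 | push {0,1}
  [4] u=3 | in 00000 | out 10100 | prev 00000 | push {}
  [5] u=0 | in 11111 | out 00000 | ==
  [6] u=1 | in 11110 | out 11111 | prev 00111 | push {0,2}
  [7] u=0 | in 11111 | out 00000 | ==
  [8] u=2 | in 11111 | out 11110 | prev 01110 | push {0,1}
  [9] u=0 | in 11111 | out 00000 | ==
  [10] u=1 | in 11110 | out 11111 | ==

Converged values:
  [0] 00000
  [1] 11111
  [2] 11110
  [3] 10100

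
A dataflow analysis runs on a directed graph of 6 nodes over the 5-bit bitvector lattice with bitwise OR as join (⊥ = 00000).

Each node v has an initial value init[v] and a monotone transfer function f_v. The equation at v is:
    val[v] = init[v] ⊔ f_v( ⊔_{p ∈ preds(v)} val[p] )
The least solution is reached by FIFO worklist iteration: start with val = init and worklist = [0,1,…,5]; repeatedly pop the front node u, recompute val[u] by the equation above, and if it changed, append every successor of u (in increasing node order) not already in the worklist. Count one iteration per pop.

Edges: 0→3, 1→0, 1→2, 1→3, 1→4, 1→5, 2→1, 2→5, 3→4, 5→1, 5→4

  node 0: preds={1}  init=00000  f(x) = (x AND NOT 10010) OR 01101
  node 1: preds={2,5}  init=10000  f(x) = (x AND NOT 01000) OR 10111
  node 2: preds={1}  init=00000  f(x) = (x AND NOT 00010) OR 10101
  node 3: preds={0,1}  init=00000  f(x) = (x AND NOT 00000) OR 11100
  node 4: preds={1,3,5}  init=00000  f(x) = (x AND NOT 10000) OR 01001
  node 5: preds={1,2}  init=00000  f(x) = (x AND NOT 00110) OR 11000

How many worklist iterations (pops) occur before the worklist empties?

9

Trace (9 dequeues):
  [1] u=0 | in 10000 | out 01101 | prev 00000 | push {}
  [2] u=1 | in 00000 | out 10111 | prev 10000 | push {0}
  [3] u=2 | in 10111 | out 10101 | prev 00000 | push {1}
  [4] u=3 | in 11111 | out 11111 | prev 00000 | push {}
  [5] u=4 | in 11111 | out 01111 | prev 00000 | push {}
  [6] u=5 | in 10111 | out 11001 | prev 00000 | push {4}
  [7] u=0 | in 10111 | out 01101 | ==
  [8] u=1 | in 11101 | out 10111 | ==
  [9] u=4 | in 11111 | out 01111 | ==

Converged values:
  [0] 01101
  [1] 10111
  [2] 10101
  [3] 11111
  [4] 01111
  [5] 11001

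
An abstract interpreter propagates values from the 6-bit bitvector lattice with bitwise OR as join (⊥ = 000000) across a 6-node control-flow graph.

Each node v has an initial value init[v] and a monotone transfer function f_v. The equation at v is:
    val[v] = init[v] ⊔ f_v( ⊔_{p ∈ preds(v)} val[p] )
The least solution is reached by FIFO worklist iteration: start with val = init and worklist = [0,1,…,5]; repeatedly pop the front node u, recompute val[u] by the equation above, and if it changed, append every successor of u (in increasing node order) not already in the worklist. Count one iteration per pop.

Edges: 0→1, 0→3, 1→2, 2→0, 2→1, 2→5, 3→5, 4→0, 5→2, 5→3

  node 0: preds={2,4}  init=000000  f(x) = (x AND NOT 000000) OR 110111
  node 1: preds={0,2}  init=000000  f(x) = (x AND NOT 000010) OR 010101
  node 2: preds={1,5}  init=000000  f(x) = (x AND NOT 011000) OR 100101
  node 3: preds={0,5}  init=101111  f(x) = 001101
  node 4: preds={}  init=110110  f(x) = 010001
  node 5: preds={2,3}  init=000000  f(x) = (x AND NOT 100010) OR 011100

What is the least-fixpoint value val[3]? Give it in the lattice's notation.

Worklist (10 pops):
  #1 pop 0: in=110110 → 110111 (was 000000); enqueue []
  #2 pop 1: in=110111 → 110101 (was 000000); enqueue []
  #3 pop 2: in=110101 → 100101 (was 000000); enqueue [0,1]
  #4 pop 3: in=110111 → 101111 (no change)
  #5 pop 4: in=000000 → 110111 (was 110110); enqueue []
  #6 pop 5: in=101111 → 011101 (was 000000); enqueue [2,3]
  #7 pop 0: in=110111 → 110111 (no change)
  #8 pop 1: in=110111 → 110101 (no change)
  #9 pop 2: in=111101 → 100101 (no change)
  #10 pop 3: in=111111 → 101111 (no change)

Fixpoint:
  val[0] = 110111
  val[1] = 110101
  val[2] = 100101
  val[3] = 101111
  val[4] = 110111
  val[5] = 011101

101111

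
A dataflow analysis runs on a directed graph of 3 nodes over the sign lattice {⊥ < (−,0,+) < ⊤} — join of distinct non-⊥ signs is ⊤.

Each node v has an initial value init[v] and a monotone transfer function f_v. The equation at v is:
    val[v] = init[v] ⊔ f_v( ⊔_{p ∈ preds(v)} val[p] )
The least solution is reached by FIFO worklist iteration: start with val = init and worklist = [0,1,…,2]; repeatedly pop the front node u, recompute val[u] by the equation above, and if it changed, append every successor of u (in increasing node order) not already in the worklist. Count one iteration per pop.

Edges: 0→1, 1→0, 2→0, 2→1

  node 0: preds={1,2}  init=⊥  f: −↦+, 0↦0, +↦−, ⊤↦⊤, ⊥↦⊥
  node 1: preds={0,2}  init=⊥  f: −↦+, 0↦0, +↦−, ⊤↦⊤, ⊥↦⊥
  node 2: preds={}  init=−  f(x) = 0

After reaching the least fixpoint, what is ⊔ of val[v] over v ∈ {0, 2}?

Iteration log — 5 steps:
  step 1. node 0  ⊔preds=−  new=+  old=⊥  +wl: 
  step 2. node 1  ⊔preds=⊤  new=⊤  old=⊥  +wl: 0
  step 3. node 2  ⊔preds=⊥  new=⊤  old=−  +wl: 1
  step 4. node 0  ⊔preds=⊤  new=⊤  old=+  +wl: 
  step 5. node 1  ⊔preds=⊤  new=⊤  stable

Least fixpoint reached:
  node 0: ⊤
  node 1: ⊤
  node 2: ⊤

⊤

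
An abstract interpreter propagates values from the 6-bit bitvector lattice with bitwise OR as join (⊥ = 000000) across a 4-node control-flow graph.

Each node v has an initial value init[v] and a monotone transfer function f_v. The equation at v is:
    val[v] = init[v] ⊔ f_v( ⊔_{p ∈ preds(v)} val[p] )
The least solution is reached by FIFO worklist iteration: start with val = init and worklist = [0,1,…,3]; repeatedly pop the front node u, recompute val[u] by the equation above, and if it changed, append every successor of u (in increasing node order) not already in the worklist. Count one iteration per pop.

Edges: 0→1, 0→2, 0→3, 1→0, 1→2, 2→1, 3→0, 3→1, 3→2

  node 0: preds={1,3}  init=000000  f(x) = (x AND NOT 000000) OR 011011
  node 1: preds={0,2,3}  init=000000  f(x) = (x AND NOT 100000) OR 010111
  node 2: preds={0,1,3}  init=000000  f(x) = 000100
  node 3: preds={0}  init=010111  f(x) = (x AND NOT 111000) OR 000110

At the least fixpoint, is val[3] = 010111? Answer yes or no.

yes

Iteration log — 6 steps:
  step 1. node 0  ⊔preds=010111  new=011111  old=000000  +wl: 
  step 2. node 1  ⊔preds=011111  new=011111  old=000000  +wl: 0
  step 3. node 2  ⊔preds=011111  new=000100  old=000000  +wl: 1
  step 4. node 3  ⊔preds=011111  new=010111  stable
  step 5. node 0  ⊔preds=011111  new=011111  stable
  step 6. node 1  ⊔preds=011111  new=011111  stable

Least fixpoint reached:
  node 0: 011111
  node 1: 011111
  node 2: 000100
  node 3: 010111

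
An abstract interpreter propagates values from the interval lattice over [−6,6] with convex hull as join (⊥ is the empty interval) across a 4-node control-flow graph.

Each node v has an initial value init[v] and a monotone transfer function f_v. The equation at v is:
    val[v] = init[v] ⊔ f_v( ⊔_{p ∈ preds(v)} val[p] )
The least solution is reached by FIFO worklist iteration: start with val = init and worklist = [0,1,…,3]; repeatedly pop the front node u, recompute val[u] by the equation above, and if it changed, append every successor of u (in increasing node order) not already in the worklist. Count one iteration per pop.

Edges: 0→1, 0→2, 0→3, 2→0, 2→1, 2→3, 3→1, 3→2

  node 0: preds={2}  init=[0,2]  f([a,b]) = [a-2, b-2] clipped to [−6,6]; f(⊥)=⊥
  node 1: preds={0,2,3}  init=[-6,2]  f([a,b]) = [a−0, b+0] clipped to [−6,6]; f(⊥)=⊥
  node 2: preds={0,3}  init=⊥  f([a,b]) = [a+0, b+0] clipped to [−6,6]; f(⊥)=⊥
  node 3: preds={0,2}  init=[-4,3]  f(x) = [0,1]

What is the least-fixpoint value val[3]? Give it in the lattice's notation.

Iteration log — 10 steps:
  step 1. node 0  ⊔preds=⊥  new=[0,2]  stable
  step 2. node 1  ⊔preds=[-4,3]  new=[-6,3]  old=[-6,2]  +wl: 
  step 3. node 2  ⊔preds=[-4,3]  new=[-4,3]  old=⊥  +wl: 0,1
  step 4. node 3  ⊔preds=[-4,3]  new=[-4,3]  stable
  step 5. node 0  ⊔preds=[-4,3]  new=[-6,2]  old=[0,2]  +wl: 2,3
  step 6. node 1  ⊔preds=[-6,3]  new=[-6,3]  stable
  step 7. node 2  ⊔preds=[-6,3]  new=[-6,3]  old=[-4,3]  +wl: 0,1
  step 8. node 3  ⊔preds=[-6,3]  new=[-4,3]  stable
  step 9. node 0  ⊔preds=[-6,3]  new=[-6,2]  stable
  step 10. node 1  ⊔preds=[-6,3]  new=[-6,3]  stable

Least fixpoint reached:
  node 0: [-6,2]
  node 1: [-6,3]
  node 2: [-6,3]
  node 3: [-4,3]

[-4,3]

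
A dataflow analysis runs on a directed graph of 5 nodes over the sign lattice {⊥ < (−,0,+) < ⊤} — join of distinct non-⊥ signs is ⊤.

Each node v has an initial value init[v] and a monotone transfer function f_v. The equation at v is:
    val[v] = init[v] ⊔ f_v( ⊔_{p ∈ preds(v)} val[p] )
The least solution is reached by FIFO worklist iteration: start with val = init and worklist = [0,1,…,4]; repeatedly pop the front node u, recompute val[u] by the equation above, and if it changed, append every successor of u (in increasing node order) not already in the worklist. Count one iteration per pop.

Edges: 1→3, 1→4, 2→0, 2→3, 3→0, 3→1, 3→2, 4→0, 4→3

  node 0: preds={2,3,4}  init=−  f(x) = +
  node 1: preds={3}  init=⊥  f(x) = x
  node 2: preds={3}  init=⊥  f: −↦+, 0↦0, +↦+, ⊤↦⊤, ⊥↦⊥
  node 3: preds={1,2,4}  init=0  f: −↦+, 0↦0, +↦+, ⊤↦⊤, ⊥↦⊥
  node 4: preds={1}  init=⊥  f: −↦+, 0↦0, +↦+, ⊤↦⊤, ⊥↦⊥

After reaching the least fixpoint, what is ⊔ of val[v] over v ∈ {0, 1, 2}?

⊤

Iteration log — 7 steps:
  step 1. node 0  ⊔preds=0  new=⊤  old=−  +wl: 
  step 2. node 1  ⊔preds=0  new=0  old=⊥  +wl: 
  step 3. node 2  ⊔preds=0  new=0  old=⊥  +wl: 0
  step 4. node 3  ⊔preds=0  new=0  stable
  step 5. node 4  ⊔preds=0  new=0  old=⊥  +wl: 3
  step 6. node 0  ⊔preds=0  new=⊤  stable
  step 7. node 3  ⊔preds=0  new=0  stable

Least fixpoint reached:
  node 0: ⊤
  node 1: 0
  node 2: 0
  node 3: 0
  node 4: 0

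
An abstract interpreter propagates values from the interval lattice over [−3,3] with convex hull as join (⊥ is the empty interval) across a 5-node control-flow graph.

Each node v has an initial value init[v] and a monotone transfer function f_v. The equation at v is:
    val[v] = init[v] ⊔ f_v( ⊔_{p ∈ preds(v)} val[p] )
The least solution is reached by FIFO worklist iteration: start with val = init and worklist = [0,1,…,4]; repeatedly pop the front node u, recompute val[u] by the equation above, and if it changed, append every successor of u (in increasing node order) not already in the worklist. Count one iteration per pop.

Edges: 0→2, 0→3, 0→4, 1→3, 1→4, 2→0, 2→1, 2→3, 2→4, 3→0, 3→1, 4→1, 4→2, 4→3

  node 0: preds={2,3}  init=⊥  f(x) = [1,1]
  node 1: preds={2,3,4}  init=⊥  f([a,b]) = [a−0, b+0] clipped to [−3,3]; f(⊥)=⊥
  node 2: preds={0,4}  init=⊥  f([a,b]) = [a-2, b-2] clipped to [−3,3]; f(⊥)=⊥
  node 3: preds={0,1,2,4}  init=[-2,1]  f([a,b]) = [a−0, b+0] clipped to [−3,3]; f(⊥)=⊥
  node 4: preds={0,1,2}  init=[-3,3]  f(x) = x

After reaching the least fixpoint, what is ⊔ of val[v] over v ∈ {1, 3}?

[-3,3]

Trace (7 dequeues):
  [1] u=0 | in [-2,1] | out [1,1] | prev ⊥ | push {}
  [2] u=1 | in [-3,3] | out [-3,3] | prev ⊥ | push {}
  [3] u=2 | in [-3,3] | out [-3,1] | prev ⊥ | push {0,1}
  [4] u=3 | in [-3,3] | out [-3,3] | prev [-2,1] | push {}
  [5] u=4 | in [-3,3] | out [-3,3] | ==
  [6] u=0 | in [-3,3] | out [1,1] | ==
  [7] u=1 | in [-3,3] | out [-3,3] | ==

Converged values:
  [0] [1,1]
  [1] [-3,3]
  [2] [-3,1]
  [3] [-3,3]
  [4] [-3,3]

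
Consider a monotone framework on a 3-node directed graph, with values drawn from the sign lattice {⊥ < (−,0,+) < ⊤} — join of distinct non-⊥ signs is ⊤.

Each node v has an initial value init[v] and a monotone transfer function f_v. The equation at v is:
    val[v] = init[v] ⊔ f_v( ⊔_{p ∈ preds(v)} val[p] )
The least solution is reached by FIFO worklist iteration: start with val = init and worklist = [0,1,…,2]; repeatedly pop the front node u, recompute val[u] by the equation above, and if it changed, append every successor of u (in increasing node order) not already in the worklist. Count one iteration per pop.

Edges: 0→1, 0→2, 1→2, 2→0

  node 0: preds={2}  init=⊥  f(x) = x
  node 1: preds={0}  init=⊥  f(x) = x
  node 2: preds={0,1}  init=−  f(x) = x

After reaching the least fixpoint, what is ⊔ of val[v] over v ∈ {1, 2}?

−

Iteration log — 3 steps:
  step 1. node 0  ⊔preds=−  new=−  old=⊥  +wl: 
  step 2. node 1  ⊔preds=−  new=−  old=⊥  +wl: 
  step 3. node 2  ⊔preds=−  new=−  stable

Least fixpoint reached:
  node 0: −
  node 1: −
  node 2: −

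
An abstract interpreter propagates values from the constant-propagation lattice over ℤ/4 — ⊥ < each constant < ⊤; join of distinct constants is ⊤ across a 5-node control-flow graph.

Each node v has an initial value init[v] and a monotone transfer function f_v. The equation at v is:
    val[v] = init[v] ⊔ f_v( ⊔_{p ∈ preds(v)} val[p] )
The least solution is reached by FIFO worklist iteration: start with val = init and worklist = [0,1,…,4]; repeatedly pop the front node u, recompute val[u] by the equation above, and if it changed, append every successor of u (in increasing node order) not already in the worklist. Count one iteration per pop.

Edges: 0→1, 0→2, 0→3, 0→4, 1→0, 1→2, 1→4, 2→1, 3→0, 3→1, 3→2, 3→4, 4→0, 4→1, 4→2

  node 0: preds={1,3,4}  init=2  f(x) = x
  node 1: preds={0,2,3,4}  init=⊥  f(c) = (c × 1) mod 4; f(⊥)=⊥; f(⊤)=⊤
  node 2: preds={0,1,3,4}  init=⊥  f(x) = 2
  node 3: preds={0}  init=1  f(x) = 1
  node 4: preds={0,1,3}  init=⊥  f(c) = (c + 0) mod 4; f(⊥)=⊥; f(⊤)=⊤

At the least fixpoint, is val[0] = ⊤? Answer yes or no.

Iteration log — 8 steps:
  step 1. node 0  ⊔preds=1  new=⊤  old=2  +wl: 
  step 2. node 1  ⊔preds=⊤  new=⊤  old=⊥  +wl: 0
  step 3. node 2  ⊔preds=⊤  new=2  old=⊥  +wl: 1
  step 4. node 3  ⊔preds=⊤  new=1  stable
  step 5. node 4  ⊔preds=⊤  new=⊤  old=⊥  +wl: 2
  step 6. node 0  ⊔preds=⊤  new=⊤  stable
  step 7. node 1  ⊔preds=⊤  new=⊤  stable
  step 8. node 2  ⊔preds=⊤  new=2  stable

Least fixpoint reached:
  node 0: ⊤
  node 1: ⊤
  node 2: 2
  node 3: 1
  node 4: ⊤

yes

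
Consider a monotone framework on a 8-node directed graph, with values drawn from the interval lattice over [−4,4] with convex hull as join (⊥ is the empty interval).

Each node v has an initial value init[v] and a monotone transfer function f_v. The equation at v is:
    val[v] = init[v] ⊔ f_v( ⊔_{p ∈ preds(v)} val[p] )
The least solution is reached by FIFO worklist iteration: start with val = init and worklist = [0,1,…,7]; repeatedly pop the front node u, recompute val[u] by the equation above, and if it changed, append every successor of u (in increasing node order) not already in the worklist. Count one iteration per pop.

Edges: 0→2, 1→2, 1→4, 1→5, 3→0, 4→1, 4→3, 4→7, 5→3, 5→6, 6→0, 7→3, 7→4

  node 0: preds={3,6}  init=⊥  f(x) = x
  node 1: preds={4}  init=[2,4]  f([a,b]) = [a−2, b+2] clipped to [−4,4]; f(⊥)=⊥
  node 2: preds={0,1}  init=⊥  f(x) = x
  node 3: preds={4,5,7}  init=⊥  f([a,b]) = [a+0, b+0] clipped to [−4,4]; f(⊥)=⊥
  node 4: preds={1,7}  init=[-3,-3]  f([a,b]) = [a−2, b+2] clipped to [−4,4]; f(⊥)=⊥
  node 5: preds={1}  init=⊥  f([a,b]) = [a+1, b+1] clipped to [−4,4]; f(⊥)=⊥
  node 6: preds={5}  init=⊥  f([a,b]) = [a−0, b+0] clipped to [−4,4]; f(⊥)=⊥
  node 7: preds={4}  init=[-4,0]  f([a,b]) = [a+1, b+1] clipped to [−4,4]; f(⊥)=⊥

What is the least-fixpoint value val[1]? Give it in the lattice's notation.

[-4,4]

Iteration log — 14 steps:
  step 1. node 0  ⊔preds=⊥  new=⊥  stable
  step 2. node 1  ⊔preds=[-3,-3]  new=[-4,4]  old=[2,4]  +wl: 
  step 3. node 2  ⊔preds=[-4,4]  new=[-4,4]  old=⊥  +wl: 
  step 4. node 3  ⊔preds=[-4,0]  new=[-4,0]  old=⊥  +wl: 0
  step 5. node 4  ⊔preds=[-4,4]  new=[-4,4]  old=[-3,-3]  +wl: 1,3
  step 6. node 5  ⊔preds=[-4,4]  new=[-3,4]  old=⊥  +wl: 
  step 7. node 6  ⊔preds=[-3,4]  new=[-3,4]  old=⊥  +wl: 
  step 8. node 7  ⊔preds=[-4,4]  new=[-4,4]  old=[-4,0]  +wl: 4
  step 9. node 0  ⊔preds=[-4,4]  new=[-4,4]  old=⊥  +wl: 2
  step 10. node 1  ⊔preds=[-4,4]  new=[-4,4]  stable
  step 11. node 3  ⊔preds=[-4,4]  new=[-4,4]  old=[-4,0]  +wl: 0
  step 12. node 4  ⊔preds=[-4,4]  new=[-4,4]  stable
  step 13. node 2  ⊔preds=[-4,4]  new=[-4,4]  stable
  step 14. node 0  ⊔preds=[-4,4]  new=[-4,4]  stable

Least fixpoint reached:
  node 0: [-4,4]
  node 1: [-4,4]
  node 2: [-4,4]
  node 3: [-4,4]
  node 4: [-4,4]
  node 5: [-3,4]
  node 6: [-3,4]
  node 7: [-4,4]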